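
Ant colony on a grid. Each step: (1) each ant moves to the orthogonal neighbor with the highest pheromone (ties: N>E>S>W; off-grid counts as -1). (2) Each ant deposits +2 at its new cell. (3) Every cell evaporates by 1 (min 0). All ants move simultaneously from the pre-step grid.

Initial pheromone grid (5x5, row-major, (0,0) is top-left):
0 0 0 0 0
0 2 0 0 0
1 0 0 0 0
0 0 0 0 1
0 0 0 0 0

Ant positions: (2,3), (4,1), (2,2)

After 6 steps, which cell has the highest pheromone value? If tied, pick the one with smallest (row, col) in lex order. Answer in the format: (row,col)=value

Answer: (1,2)=10

Derivation:
Step 1: ant0:(2,3)->N->(1,3) | ant1:(4,1)->N->(3,1) | ant2:(2,2)->N->(1,2)
  grid max=1 at (1,1)
Step 2: ant0:(1,3)->W->(1,2) | ant1:(3,1)->N->(2,1) | ant2:(1,2)->E->(1,3)
  grid max=2 at (1,2)
Step 3: ant0:(1,2)->E->(1,3) | ant1:(2,1)->N->(1,1) | ant2:(1,3)->W->(1,2)
  grid max=3 at (1,2)
Step 4: ant0:(1,3)->W->(1,2) | ant1:(1,1)->E->(1,2) | ant2:(1,2)->E->(1,3)
  grid max=6 at (1,2)
Step 5: ant0:(1,2)->E->(1,3) | ant1:(1,2)->E->(1,3) | ant2:(1,3)->W->(1,2)
  grid max=7 at (1,2)
Step 6: ant0:(1,3)->W->(1,2) | ant1:(1,3)->W->(1,2) | ant2:(1,2)->E->(1,3)
  grid max=10 at (1,2)
Final grid:
  0 0 0 0 0
  0 0 10 8 0
  0 0 0 0 0
  0 0 0 0 0
  0 0 0 0 0
Max pheromone 10 at (1,2)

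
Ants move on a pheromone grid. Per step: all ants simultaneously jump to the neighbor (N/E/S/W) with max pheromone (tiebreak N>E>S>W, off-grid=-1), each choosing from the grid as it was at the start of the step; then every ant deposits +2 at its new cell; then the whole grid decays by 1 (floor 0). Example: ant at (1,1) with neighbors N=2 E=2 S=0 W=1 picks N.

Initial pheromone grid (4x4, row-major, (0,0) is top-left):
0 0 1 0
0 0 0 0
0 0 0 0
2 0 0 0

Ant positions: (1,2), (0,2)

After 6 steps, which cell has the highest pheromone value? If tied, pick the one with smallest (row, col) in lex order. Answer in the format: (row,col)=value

Step 1: ant0:(1,2)->N->(0,2) | ant1:(0,2)->E->(0,3)
  grid max=2 at (0,2)
Step 2: ant0:(0,2)->E->(0,3) | ant1:(0,3)->W->(0,2)
  grid max=3 at (0,2)
Step 3: ant0:(0,3)->W->(0,2) | ant1:(0,2)->E->(0,3)
  grid max=4 at (0,2)
Step 4: ant0:(0,2)->E->(0,3) | ant1:(0,3)->W->(0,2)
  grid max=5 at (0,2)
Step 5: ant0:(0,3)->W->(0,2) | ant1:(0,2)->E->(0,3)
  grid max=6 at (0,2)
Step 6: ant0:(0,2)->E->(0,3) | ant1:(0,3)->W->(0,2)
  grid max=7 at (0,2)
Final grid:
  0 0 7 6
  0 0 0 0
  0 0 0 0
  0 0 0 0
Max pheromone 7 at (0,2)

Answer: (0,2)=7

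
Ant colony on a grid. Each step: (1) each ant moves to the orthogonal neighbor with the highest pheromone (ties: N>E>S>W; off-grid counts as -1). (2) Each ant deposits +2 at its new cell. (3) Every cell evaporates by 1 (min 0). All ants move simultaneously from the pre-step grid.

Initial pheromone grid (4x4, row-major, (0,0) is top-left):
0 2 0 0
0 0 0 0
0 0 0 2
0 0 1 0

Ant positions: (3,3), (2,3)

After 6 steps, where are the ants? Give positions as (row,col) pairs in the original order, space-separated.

Step 1: ant0:(3,3)->N->(2,3) | ant1:(2,3)->N->(1,3)
  grid max=3 at (2,3)
Step 2: ant0:(2,3)->N->(1,3) | ant1:(1,3)->S->(2,3)
  grid max=4 at (2,3)
Step 3: ant0:(1,3)->S->(2,3) | ant1:(2,3)->N->(1,3)
  grid max=5 at (2,3)
Step 4: ant0:(2,3)->N->(1,3) | ant1:(1,3)->S->(2,3)
  grid max=6 at (2,3)
Step 5: ant0:(1,3)->S->(2,3) | ant1:(2,3)->N->(1,3)
  grid max=7 at (2,3)
Step 6: ant0:(2,3)->N->(1,3) | ant1:(1,3)->S->(2,3)
  grid max=8 at (2,3)

(1,3) (2,3)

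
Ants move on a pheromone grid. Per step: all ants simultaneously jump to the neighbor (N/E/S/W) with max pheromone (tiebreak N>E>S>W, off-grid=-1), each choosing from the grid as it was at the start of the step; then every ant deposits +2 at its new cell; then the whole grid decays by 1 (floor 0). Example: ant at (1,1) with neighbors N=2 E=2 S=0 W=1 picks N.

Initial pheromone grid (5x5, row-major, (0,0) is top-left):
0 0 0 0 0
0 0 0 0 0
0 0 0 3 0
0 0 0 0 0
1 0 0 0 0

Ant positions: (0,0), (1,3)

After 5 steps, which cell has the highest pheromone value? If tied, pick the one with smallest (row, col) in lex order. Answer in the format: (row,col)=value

Answer: (2,3)=4

Derivation:
Step 1: ant0:(0,0)->E->(0,1) | ant1:(1,3)->S->(2,3)
  grid max=4 at (2,3)
Step 2: ant0:(0,1)->E->(0,2) | ant1:(2,3)->N->(1,3)
  grid max=3 at (2,3)
Step 3: ant0:(0,2)->E->(0,3) | ant1:(1,3)->S->(2,3)
  grid max=4 at (2,3)
Step 4: ant0:(0,3)->E->(0,4) | ant1:(2,3)->N->(1,3)
  grid max=3 at (2,3)
Step 5: ant0:(0,4)->S->(1,4) | ant1:(1,3)->S->(2,3)
  grid max=4 at (2,3)
Final grid:
  0 0 0 0 0
  0 0 0 0 1
  0 0 0 4 0
  0 0 0 0 0
  0 0 0 0 0
Max pheromone 4 at (2,3)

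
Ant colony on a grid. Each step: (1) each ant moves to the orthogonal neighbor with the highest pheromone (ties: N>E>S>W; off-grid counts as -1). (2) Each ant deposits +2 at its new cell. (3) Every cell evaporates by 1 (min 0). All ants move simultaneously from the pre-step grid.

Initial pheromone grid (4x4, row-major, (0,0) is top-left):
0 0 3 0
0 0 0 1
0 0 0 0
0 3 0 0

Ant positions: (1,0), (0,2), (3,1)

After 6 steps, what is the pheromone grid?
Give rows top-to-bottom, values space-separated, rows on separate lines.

After step 1: ants at (0,0),(0,3),(2,1)
  1 0 2 1
  0 0 0 0
  0 1 0 0
  0 2 0 0
After step 2: ants at (0,1),(0,2),(3,1)
  0 1 3 0
  0 0 0 0
  0 0 0 0
  0 3 0 0
After step 3: ants at (0,2),(0,1),(2,1)
  0 2 4 0
  0 0 0 0
  0 1 0 0
  0 2 0 0
After step 4: ants at (0,1),(0,2),(3,1)
  0 3 5 0
  0 0 0 0
  0 0 0 0
  0 3 0 0
After step 5: ants at (0,2),(0,1),(2,1)
  0 4 6 0
  0 0 0 0
  0 1 0 0
  0 2 0 0
After step 6: ants at (0,1),(0,2),(3,1)
  0 5 7 0
  0 0 0 0
  0 0 0 0
  0 3 0 0

0 5 7 0
0 0 0 0
0 0 0 0
0 3 0 0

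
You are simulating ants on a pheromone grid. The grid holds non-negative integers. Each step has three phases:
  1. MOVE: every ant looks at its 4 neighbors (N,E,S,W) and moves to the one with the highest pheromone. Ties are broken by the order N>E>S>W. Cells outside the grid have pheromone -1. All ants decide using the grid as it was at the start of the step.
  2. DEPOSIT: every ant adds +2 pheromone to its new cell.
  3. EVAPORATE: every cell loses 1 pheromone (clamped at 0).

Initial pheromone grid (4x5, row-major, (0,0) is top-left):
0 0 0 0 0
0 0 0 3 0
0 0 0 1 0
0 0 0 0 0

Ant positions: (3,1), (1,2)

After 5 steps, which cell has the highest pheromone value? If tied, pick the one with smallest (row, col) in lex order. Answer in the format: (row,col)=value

Step 1: ant0:(3,1)->N->(2,1) | ant1:(1,2)->E->(1,3)
  grid max=4 at (1,3)
Step 2: ant0:(2,1)->N->(1,1) | ant1:(1,3)->N->(0,3)
  grid max=3 at (1,3)
Step 3: ant0:(1,1)->N->(0,1) | ant1:(0,3)->S->(1,3)
  grid max=4 at (1,3)
Step 4: ant0:(0,1)->E->(0,2) | ant1:(1,3)->N->(0,3)
  grid max=3 at (1,3)
Step 5: ant0:(0,2)->E->(0,3) | ant1:(0,3)->S->(1,3)
  grid max=4 at (1,3)
Final grid:
  0 0 0 2 0
  0 0 0 4 0
  0 0 0 0 0
  0 0 0 0 0
Max pheromone 4 at (1,3)

Answer: (1,3)=4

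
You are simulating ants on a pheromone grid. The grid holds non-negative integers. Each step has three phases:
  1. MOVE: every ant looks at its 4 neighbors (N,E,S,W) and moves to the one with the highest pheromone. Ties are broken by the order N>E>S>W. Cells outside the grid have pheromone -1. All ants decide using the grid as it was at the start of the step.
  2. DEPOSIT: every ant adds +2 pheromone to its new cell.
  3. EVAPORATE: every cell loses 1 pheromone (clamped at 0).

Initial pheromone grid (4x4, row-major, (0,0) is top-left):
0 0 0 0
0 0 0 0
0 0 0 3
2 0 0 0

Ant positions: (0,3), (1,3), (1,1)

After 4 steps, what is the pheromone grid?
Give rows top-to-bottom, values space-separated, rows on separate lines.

After step 1: ants at (1,3),(2,3),(0,1)
  0 1 0 0
  0 0 0 1
  0 0 0 4
  1 0 0 0
After step 2: ants at (2,3),(1,3),(0,2)
  0 0 1 0
  0 0 0 2
  0 0 0 5
  0 0 0 0
After step 3: ants at (1,3),(2,3),(0,3)
  0 0 0 1
  0 0 0 3
  0 0 0 6
  0 0 0 0
After step 4: ants at (2,3),(1,3),(1,3)
  0 0 0 0
  0 0 0 6
  0 0 0 7
  0 0 0 0

0 0 0 0
0 0 0 6
0 0 0 7
0 0 0 0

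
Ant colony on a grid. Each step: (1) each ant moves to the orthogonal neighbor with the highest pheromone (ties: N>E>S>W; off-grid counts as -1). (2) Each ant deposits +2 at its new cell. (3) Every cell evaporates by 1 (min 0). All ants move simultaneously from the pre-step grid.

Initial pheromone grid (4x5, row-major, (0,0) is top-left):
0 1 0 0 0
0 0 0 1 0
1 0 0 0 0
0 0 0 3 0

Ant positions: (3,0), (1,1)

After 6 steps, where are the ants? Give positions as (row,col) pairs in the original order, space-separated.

Step 1: ant0:(3,0)->N->(2,0) | ant1:(1,1)->N->(0,1)
  grid max=2 at (0,1)
Step 2: ant0:(2,0)->N->(1,0) | ant1:(0,1)->E->(0,2)
  grid max=1 at (0,1)
Step 3: ant0:(1,0)->S->(2,0) | ant1:(0,2)->W->(0,1)
  grid max=2 at (0,1)
Step 4: ant0:(2,0)->N->(1,0) | ant1:(0,1)->E->(0,2)
  grid max=1 at (0,1)
Step 5: ant0:(1,0)->S->(2,0) | ant1:(0,2)->W->(0,1)
  grid max=2 at (0,1)
Step 6: ant0:(2,0)->N->(1,0) | ant1:(0,1)->E->(0,2)
  grid max=1 at (0,1)

(1,0) (0,2)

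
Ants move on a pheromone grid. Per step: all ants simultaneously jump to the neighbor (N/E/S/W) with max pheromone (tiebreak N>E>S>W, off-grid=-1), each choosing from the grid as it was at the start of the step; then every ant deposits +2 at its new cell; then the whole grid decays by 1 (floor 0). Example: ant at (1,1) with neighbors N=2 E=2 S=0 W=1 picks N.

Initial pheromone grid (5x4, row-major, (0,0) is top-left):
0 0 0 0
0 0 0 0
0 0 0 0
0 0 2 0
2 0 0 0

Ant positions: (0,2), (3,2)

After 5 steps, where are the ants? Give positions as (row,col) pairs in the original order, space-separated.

Step 1: ant0:(0,2)->E->(0,3) | ant1:(3,2)->N->(2,2)
  grid max=1 at (0,3)
Step 2: ant0:(0,3)->S->(1,3) | ant1:(2,2)->S->(3,2)
  grid max=2 at (3,2)
Step 3: ant0:(1,3)->N->(0,3) | ant1:(3,2)->N->(2,2)
  grid max=1 at (0,3)
Step 4: ant0:(0,3)->S->(1,3) | ant1:(2,2)->S->(3,2)
  grid max=2 at (3,2)
Step 5: ant0:(1,3)->N->(0,3) | ant1:(3,2)->N->(2,2)
  grid max=1 at (0,3)

(0,3) (2,2)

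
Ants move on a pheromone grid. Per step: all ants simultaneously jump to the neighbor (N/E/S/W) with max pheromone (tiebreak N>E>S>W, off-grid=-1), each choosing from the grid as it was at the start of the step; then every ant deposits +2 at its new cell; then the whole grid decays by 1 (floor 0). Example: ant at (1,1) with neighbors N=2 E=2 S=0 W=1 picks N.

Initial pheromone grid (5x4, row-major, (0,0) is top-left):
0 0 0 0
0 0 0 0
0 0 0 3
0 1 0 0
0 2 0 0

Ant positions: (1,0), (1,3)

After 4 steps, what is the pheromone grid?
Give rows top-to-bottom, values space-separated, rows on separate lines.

After step 1: ants at (0,0),(2,3)
  1 0 0 0
  0 0 0 0
  0 0 0 4
  0 0 0 0
  0 1 0 0
After step 2: ants at (0,1),(1,3)
  0 1 0 0
  0 0 0 1
  0 0 0 3
  0 0 0 0
  0 0 0 0
After step 3: ants at (0,2),(2,3)
  0 0 1 0
  0 0 0 0
  0 0 0 4
  0 0 0 0
  0 0 0 0
After step 4: ants at (0,3),(1,3)
  0 0 0 1
  0 0 0 1
  0 0 0 3
  0 0 0 0
  0 0 0 0

0 0 0 1
0 0 0 1
0 0 0 3
0 0 0 0
0 0 0 0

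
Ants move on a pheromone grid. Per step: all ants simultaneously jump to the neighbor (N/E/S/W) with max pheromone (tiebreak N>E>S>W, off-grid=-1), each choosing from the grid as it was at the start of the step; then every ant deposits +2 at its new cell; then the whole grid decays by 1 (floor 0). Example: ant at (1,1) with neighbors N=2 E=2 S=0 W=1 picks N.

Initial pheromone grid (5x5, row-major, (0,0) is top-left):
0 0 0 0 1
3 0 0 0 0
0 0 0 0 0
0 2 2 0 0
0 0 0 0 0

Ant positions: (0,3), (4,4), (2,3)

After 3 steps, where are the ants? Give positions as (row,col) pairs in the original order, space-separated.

Step 1: ant0:(0,3)->E->(0,4) | ant1:(4,4)->N->(3,4) | ant2:(2,3)->N->(1,3)
  grid max=2 at (0,4)
Step 2: ant0:(0,4)->S->(1,4) | ant1:(3,4)->N->(2,4) | ant2:(1,3)->N->(0,3)
  grid max=1 at (0,3)
Step 3: ant0:(1,4)->N->(0,4) | ant1:(2,4)->N->(1,4) | ant2:(0,3)->E->(0,4)
  grid max=4 at (0,4)

(0,4) (1,4) (0,4)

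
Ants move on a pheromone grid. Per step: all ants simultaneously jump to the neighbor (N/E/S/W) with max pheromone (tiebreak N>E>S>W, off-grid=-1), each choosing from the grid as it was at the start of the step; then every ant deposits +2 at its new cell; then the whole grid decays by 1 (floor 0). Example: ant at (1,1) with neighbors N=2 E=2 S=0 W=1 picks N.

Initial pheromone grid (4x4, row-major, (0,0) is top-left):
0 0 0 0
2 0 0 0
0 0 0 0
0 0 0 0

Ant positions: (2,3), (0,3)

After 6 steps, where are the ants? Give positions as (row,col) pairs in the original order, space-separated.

Step 1: ant0:(2,3)->N->(1,3) | ant1:(0,3)->S->(1,3)
  grid max=3 at (1,3)
Step 2: ant0:(1,3)->N->(0,3) | ant1:(1,3)->N->(0,3)
  grid max=3 at (0,3)
Step 3: ant0:(0,3)->S->(1,3) | ant1:(0,3)->S->(1,3)
  grid max=5 at (1,3)
Step 4: ant0:(1,3)->N->(0,3) | ant1:(1,3)->N->(0,3)
  grid max=5 at (0,3)
Step 5: ant0:(0,3)->S->(1,3) | ant1:(0,3)->S->(1,3)
  grid max=7 at (1,3)
Step 6: ant0:(1,3)->N->(0,3) | ant1:(1,3)->N->(0,3)
  grid max=7 at (0,3)

(0,3) (0,3)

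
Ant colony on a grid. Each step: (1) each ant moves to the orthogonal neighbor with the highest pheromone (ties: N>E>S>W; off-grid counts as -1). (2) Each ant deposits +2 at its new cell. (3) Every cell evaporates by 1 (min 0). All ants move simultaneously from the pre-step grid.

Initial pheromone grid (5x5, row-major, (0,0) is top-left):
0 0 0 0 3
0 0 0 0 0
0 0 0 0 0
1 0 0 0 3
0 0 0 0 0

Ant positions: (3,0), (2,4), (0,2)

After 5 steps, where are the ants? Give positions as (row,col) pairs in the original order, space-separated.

Step 1: ant0:(3,0)->N->(2,0) | ant1:(2,4)->S->(3,4) | ant2:(0,2)->E->(0,3)
  grid max=4 at (3,4)
Step 2: ant0:(2,0)->N->(1,0) | ant1:(3,4)->N->(2,4) | ant2:(0,3)->E->(0,4)
  grid max=3 at (0,4)
Step 3: ant0:(1,0)->N->(0,0) | ant1:(2,4)->S->(3,4) | ant2:(0,4)->S->(1,4)
  grid max=4 at (3,4)
Step 4: ant0:(0,0)->E->(0,1) | ant1:(3,4)->N->(2,4) | ant2:(1,4)->N->(0,4)
  grid max=3 at (0,4)
Step 5: ant0:(0,1)->E->(0,2) | ant1:(2,4)->S->(3,4) | ant2:(0,4)->S->(1,4)
  grid max=4 at (3,4)

(0,2) (3,4) (1,4)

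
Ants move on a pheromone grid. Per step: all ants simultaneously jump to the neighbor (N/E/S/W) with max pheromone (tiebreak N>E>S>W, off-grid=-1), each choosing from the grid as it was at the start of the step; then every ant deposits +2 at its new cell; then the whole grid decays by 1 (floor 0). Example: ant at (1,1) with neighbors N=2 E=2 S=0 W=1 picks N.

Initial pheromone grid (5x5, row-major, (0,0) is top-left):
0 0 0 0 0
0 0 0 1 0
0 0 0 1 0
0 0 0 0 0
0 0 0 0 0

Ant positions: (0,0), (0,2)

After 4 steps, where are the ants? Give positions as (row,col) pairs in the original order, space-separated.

Step 1: ant0:(0,0)->E->(0,1) | ant1:(0,2)->E->(0,3)
  grid max=1 at (0,1)
Step 2: ant0:(0,1)->E->(0,2) | ant1:(0,3)->E->(0,4)
  grid max=1 at (0,2)
Step 3: ant0:(0,2)->E->(0,3) | ant1:(0,4)->S->(1,4)
  grid max=1 at (0,3)
Step 4: ant0:(0,3)->E->(0,4) | ant1:(1,4)->N->(0,4)
  grid max=3 at (0,4)

(0,4) (0,4)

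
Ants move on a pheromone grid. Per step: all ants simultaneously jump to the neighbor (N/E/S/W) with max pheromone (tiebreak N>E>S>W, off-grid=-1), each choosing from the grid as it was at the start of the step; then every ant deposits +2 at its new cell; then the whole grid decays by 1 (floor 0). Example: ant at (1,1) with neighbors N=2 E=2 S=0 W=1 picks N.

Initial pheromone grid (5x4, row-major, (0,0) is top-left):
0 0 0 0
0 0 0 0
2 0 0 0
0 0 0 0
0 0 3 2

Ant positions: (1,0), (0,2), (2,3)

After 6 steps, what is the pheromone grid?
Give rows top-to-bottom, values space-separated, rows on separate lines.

After step 1: ants at (2,0),(0,3),(1,3)
  0 0 0 1
  0 0 0 1
  3 0 0 0
  0 0 0 0
  0 0 2 1
After step 2: ants at (1,0),(1,3),(0,3)
  0 0 0 2
  1 0 0 2
  2 0 0 0
  0 0 0 0
  0 0 1 0
After step 3: ants at (2,0),(0,3),(1,3)
  0 0 0 3
  0 0 0 3
  3 0 0 0
  0 0 0 0
  0 0 0 0
After step 4: ants at (1,0),(1,3),(0,3)
  0 0 0 4
  1 0 0 4
  2 0 0 0
  0 0 0 0
  0 0 0 0
After step 5: ants at (2,0),(0,3),(1,3)
  0 0 0 5
  0 0 0 5
  3 0 0 0
  0 0 0 0
  0 0 0 0
After step 6: ants at (1,0),(1,3),(0,3)
  0 0 0 6
  1 0 0 6
  2 0 0 0
  0 0 0 0
  0 0 0 0

0 0 0 6
1 0 0 6
2 0 0 0
0 0 0 0
0 0 0 0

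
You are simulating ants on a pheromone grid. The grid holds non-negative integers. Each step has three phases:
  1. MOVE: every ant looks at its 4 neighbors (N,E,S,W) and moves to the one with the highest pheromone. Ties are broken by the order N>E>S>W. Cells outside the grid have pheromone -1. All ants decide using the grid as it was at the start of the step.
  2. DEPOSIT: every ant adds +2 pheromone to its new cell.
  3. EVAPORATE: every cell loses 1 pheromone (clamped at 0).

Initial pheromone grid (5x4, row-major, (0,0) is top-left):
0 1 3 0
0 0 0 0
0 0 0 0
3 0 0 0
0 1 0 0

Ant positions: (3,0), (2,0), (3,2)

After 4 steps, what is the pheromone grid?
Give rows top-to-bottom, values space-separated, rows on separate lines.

After step 1: ants at (2,0),(3,0),(2,2)
  0 0 2 0
  0 0 0 0
  1 0 1 0
  4 0 0 0
  0 0 0 0
After step 2: ants at (3,0),(2,0),(1,2)
  0 0 1 0
  0 0 1 0
  2 0 0 0
  5 0 0 0
  0 0 0 0
After step 3: ants at (2,0),(3,0),(0,2)
  0 0 2 0
  0 0 0 0
  3 0 0 0
  6 0 0 0
  0 0 0 0
After step 4: ants at (3,0),(2,0),(0,3)
  0 0 1 1
  0 0 0 0
  4 0 0 0
  7 0 0 0
  0 0 0 0

0 0 1 1
0 0 0 0
4 0 0 0
7 0 0 0
0 0 0 0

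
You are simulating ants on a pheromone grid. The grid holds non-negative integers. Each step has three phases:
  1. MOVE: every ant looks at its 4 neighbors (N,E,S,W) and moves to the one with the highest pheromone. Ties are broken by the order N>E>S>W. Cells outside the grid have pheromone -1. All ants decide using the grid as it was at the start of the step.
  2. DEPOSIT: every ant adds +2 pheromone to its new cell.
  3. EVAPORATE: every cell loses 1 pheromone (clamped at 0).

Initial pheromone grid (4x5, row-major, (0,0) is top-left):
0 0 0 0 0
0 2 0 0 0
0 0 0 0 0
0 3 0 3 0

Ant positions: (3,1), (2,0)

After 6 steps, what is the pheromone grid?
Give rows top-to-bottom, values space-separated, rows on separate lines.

After step 1: ants at (2,1),(1,0)
  0 0 0 0 0
  1 1 0 0 0
  0 1 0 0 0
  0 2 0 2 0
After step 2: ants at (3,1),(1,1)
  0 0 0 0 0
  0 2 0 0 0
  0 0 0 0 0
  0 3 0 1 0
After step 3: ants at (2,1),(0,1)
  0 1 0 0 0
  0 1 0 0 0
  0 1 0 0 0
  0 2 0 0 0
After step 4: ants at (3,1),(1,1)
  0 0 0 0 0
  0 2 0 0 0
  0 0 0 0 0
  0 3 0 0 0
After step 5: ants at (2,1),(0,1)
  0 1 0 0 0
  0 1 0 0 0
  0 1 0 0 0
  0 2 0 0 0
After step 6: ants at (3,1),(1,1)
  0 0 0 0 0
  0 2 0 0 0
  0 0 0 0 0
  0 3 0 0 0

0 0 0 0 0
0 2 0 0 0
0 0 0 0 0
0 3 0 0 0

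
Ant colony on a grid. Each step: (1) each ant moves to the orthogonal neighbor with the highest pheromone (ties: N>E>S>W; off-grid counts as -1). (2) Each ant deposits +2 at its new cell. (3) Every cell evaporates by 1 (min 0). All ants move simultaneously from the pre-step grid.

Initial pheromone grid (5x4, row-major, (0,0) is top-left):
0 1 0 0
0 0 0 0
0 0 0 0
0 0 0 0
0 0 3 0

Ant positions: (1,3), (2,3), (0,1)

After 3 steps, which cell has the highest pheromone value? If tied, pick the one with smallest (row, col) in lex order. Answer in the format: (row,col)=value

Answer: (0,3)=5

Derivation:
Step 1: ant0:(1,3)->N->(0,3) | ant1:(2,3)->N->(1,3) | ant2:(0,1)->E->(0,2)
  grid max=2 at (4,2)
Step 2: ant0:(0,3)->S->(1,3) | ant1:(1,3)->N->(0,3) | ant2:(0,2)->E->(0,3)
  grid max=4 at (0,3)
Step 3: ant0:(1,3)->N->(0,3) | ant1:(0,3)->S->(1,3) | ant2:(0,3)->S->(1,3)
  grid max=5 at (0,3)
Final grid:
  0 0 0 5
  0 0 0 5
  0 0 0 0
  0 0 0 0
  0 0 0 0
Max pheromone 5 at (0,3)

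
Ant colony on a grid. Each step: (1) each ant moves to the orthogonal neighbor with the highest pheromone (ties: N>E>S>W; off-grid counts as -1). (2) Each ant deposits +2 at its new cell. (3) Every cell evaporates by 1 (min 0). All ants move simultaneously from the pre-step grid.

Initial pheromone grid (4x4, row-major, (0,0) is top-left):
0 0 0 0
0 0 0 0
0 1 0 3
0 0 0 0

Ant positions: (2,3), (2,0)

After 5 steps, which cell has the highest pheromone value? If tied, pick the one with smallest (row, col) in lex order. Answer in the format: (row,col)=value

Answer: (2,1)=2

Derivation:
Step 1: ant0:(2,3)->N->(1,3) | ant1:(2,0)->E->(2,1)
  grid max=2 at (2,1)
Step 2: ant0:(1,3)->S->(2,3) | ant1:(2,1)->N->(1,1)
  grid max=3 at (2,3)
Step 3: ant0:(2,3)->N->(1,3) | ant1:(1,1)->S->(2,1)
  grid max=2 at (2,1)
Step 4: ant0:(1,3)->S->(2,3) | ant1:(2,1)->N->(1,1)
  grid max=3 at (2,3)
Step 5: ant0:(2,3)->N->(1,3) | ant1:(1,1)->S->(2,1)
  grid max=2 at (2,1)
Final grid:
  0 0 0 0
  0 0 0 1
  0 2 0 2
  0 0 0 0
Max pheromone 2 at (2,1)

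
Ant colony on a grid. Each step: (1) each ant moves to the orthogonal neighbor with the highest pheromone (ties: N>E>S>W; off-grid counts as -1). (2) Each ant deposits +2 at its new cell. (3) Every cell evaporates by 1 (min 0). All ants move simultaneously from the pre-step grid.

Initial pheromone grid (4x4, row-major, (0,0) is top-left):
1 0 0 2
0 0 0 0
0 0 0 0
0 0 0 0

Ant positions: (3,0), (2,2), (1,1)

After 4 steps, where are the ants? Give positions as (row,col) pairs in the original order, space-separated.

Step 1: ant0:(3,0)->N->(2,0) | ant1:(2,2)->N->(1,2) | ant2:(1,1)->N->(0,1)
  grid max=1 at (0,1)
Step 2: ant0:(2,0)->N->(1,0) | ant1:(1,2)->N->(0,2) | ant2:(0,1)->E->(0,2)
  grid max=3 at (0,2)
Step 3: ant0:(1,0)->N->(0,0) | ant1:(0,2)->E->(0,3) | ant2:(0,2)->E->(0,3)
  grid max=3 at (0,3)
Step 4: ant0:(0,0)->E->(0,1) | ant1:(0,3)->W->(0,2) | ant2:(0,3)->W->(0,2)
  grid max=5 at (0,2)

(0,1) (0,2) (0,2)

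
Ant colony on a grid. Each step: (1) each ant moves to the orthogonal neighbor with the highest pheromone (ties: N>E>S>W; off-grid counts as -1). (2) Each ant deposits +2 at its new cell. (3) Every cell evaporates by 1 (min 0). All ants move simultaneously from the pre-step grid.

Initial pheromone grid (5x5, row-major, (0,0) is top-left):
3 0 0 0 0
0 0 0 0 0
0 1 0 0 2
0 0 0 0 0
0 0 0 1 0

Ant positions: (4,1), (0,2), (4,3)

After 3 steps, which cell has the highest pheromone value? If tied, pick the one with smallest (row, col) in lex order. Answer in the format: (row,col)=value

Answer: (1,1)=1

Derivation:
Step 1: ant0:(4,1)->N->(3,1) | ant1:(0,2)->E->(0,3) | ant2:(4,3)->N->(3,3)
  grid max=2 at (0,0)
Step 2: ant0:(3,1)->N->(2,1) | ant1:(0,3)->E->(0,4) | ant2:(3,3)->N->(2,3)
  grid max=1 at (0,0)
Step 3: ant0:(2,1)->N->(1,1) | ant1:(0,4)->S->(1,4) | ant2:(2,3)->N->(1,3)
  grid max=1 at (1,1)
Final grid:
  0 0 0 0 0
  0 1 0 1 1
  0 0 0 0 0
  0 0 0 0 0
  0 0 0 0 0
Max pheromone 1 at (1,1)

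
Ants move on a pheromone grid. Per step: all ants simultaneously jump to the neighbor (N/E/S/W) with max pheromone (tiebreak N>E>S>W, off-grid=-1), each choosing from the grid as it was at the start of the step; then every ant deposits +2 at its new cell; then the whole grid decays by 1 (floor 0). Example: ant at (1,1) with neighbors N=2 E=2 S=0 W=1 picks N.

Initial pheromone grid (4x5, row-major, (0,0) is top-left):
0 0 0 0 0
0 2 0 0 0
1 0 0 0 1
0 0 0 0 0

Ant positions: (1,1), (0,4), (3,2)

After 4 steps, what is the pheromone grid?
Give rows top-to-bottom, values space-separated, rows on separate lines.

After step 1: ants at (0,1),(1,4),(2,2)
  0 1 0 0 0
  0 1 0 0 1
  0 0 1 0 0
  0 0 0 0 0
After step 2: ants at (1,1),(0,4),(1,2)
  0 0 0 0 1
  0 2 1 0 0
  0 0 0 0 0
  0 0 0 0 0
After step 3: ants at (1,2),(1,4),(1,1)
  0 0 0 0 0
  0 3 2 0 1
  0 0 0 0 0
  0 0 0 0 0
After step 4: ants at (1,1),(0,4),(1,2)
  0 0 0 0 1
  0 4 3 0 0
  0 0 0 0 0
  0 0 0 0 0

0 0 0 0 1
0 4 3 0 0
0 0 0 0 0
0 0 0 0 0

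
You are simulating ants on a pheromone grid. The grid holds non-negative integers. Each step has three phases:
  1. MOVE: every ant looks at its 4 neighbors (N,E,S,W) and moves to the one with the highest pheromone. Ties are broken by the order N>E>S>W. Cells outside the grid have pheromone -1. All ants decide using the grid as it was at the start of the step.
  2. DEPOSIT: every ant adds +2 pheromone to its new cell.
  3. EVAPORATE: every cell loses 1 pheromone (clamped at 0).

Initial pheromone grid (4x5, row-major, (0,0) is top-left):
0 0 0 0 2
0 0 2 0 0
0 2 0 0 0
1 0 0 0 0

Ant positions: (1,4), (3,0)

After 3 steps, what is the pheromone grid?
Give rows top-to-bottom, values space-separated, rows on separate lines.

After step 1: ants at (0,4),(2,0)
  0 0 0 0 3
  0 0 1 0 0
  1 1 0 0 0
  0 0 0 0 0
After step 2: ants at (1,4),(2,1)
  0 0 0 0 2
  0 0 0 0 1
  0 2 0 0 0
  0 0 0 0 0
After step 3: ants at (0,4),(1,1)
  0 0 0 0 3
  0 1 0 0 0
  0 1 0 0 0
  0 0 0 0 0

0 0 0 0 3
0 1 0 0 0
0 1 0 0 0
0 0 0 0 0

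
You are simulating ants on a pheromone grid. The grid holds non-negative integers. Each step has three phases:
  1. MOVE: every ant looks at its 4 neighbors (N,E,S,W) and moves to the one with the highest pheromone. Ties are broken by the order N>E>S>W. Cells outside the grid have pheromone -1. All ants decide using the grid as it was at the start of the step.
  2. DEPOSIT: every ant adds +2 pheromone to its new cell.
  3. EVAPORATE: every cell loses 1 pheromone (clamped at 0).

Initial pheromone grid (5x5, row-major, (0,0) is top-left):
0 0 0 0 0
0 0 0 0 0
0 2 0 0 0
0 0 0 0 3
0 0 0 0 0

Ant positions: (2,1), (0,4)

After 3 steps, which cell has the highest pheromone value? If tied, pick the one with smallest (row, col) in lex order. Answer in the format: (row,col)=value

Step 1: ant0:(2,1)->N->(1,1) | ant1:(0,4)->S->(1,4)
  grid max=2 at (3,4)
Step 2: ant0:(1,1)->S->(2,1) | ant1:(1,4)->N->(0,4)
  grid max=2 at (2,1)
Step 3: ant0:(2,1)->N->(1,1) | ant1:(0,4)->S->(1,4)
  grid max=1 at (1,1)
Final grid:
  0 0 0 0 0
  0 1 0 0 1
  0 1 0 0 0
  0 0 0 0 0
  0 0 0 0 0
Max pheromone 1 at (1,1)

Answer: (1,1)=1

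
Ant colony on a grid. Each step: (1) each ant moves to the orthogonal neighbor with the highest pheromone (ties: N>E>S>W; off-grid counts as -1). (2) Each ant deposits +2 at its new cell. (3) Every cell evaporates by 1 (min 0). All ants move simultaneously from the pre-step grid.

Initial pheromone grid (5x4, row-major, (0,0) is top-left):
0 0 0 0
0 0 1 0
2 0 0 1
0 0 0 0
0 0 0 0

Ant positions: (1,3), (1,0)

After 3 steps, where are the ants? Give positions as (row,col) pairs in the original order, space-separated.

Step 1: ant0:(1,3)->S->(2,3) | ant1:(1,0)->S->(2,0)
  grid max=3 at (2,0)
Step 2: ant0:(2,3)->N->(1,3) | ant1:(2,0)->N->(1,0)
  grid max=2 at (2,0)
Step 3: ant0:(1,3)->S->(2,3) | ant1:(1,0)->S->(2,0)
  grid max=3 at (2,0)

(2,3) (2,0)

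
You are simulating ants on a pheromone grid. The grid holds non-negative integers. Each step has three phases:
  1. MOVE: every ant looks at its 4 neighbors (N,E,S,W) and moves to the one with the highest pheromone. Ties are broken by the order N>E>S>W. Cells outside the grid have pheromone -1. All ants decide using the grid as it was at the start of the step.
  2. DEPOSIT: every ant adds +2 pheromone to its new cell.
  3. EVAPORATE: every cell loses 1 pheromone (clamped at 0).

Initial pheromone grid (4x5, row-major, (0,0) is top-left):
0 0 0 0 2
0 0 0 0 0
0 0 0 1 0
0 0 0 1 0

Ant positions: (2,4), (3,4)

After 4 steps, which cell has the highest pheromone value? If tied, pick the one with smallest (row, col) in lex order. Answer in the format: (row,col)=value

Answer: (2,3)=5

Derivation:
Step 1: ant0:(2,4)->W->(2,3) | ant1:(3,4)->W->(3,3)
  grid max=2 at (2,3)
Step 2: ant0:(2,3)->S->(3,3) | ant1:(3,3)->N->(2,3)
  grid max=3 at (2,3)
Step 3: ant0:(3,3)->N->(2,3) | ant1:(2,3)->S->(3,3)
  grid max=4 at (2,3)
Step 4: ant0:(2,3)->S->(3,3) | ant1:(3,3)->N->(2,3)
  grid max=5 at (2,3)
Final grid:
  0 0 0 0 0
  0 0 0 0 0
  0 0 0 5 0
  0 0 0 5 0
Max pheromone 5 at (2,3)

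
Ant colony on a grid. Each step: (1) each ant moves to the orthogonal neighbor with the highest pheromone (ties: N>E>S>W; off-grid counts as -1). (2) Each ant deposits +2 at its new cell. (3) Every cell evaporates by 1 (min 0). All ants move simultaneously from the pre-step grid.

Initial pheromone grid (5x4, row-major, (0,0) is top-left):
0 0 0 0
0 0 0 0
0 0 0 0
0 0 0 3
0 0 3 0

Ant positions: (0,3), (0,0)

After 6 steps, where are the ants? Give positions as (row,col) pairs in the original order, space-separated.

Step 1: ant0:(0,3)->S->(1,3) | ant1:(0,0)->E->(0,1)
  grid max=2 at (3,3)
Step 2: ant0:(1,3)->N->(0,3) | ant1:(0,1)->E->(0,2)
  grid max=1 at (0,2)
Step 3: ant0:(0,3)->W->(0,2) | ant1:(0,2)->E->(0,3)
  grid max=2 at (0,2)
Step 4: ant0:(0,2)->E->(0,3) | ant1:(0,3)->W->(0,2)
  grid max=3 at (0,2)
Step 5: ant0:(0,3)->W->(0,2) | ant1:(0,2)->E->(0,3)
  grid max=4 at (0,2)
Step 6: ant0:(0,2)->E->(0,3) | ant1:(0,3)->W->(0,2)
  grid max=5 at (0,2)

(0,3) (0,2)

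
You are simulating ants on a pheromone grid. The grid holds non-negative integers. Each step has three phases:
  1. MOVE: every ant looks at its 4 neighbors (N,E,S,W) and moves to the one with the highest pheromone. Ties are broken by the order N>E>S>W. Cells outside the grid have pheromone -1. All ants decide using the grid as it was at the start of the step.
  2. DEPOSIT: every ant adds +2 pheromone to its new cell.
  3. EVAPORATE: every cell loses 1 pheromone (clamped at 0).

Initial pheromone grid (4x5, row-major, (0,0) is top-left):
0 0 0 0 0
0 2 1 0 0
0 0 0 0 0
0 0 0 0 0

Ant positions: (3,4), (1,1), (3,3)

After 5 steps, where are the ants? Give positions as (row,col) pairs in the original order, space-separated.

Step 1: ant0:(3,4)->N->(2,4) | ant1:(1,1)->E->(1,2) | ant2:(3,3)->N->(2,3)
  grid max=2 at (1,2)
Step 2: ant0:(2,4)->W->(2,3) | ant1:(1,2)->W->(1,1) | ant2:(2,3)->E->(2,4)
  grid max=2 at (1,1)
Step 3: ant0:(2,3)->E->(2,4) | ant1:(1,1)->E->(1,2) | ant2:(2,4)->W->(2,3)
  grid max=3 at (2,3)
Step 4: ant0:(2,4)->W->(2,3) | ant1:(1,2)->W->(1,1) | ant2:(2,3)->E->(2,4)
  grid max=4 at (2,3)
Step 5: ant0:(2,3)->E->(2,4) | ant1:(1,1)->E->(1,2) | ant2:(2,4)->W->(2,3)
  grid max=5 at (2,3)

(2,4) (1,2) (2,3)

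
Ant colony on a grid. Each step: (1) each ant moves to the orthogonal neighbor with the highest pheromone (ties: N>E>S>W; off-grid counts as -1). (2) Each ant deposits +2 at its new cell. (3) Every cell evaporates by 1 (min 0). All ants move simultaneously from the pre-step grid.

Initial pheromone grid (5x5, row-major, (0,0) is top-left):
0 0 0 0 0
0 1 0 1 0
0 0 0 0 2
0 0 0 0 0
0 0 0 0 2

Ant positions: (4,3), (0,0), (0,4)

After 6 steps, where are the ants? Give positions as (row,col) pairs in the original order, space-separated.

Step 1: ant0:(4,3)->E->(4,4) | ant1:(0,0)->E->(0,1) | ant2:(0,4)->S->(1,4)
  grid max=3 at (4,4)
Step 2: ant0:(4,4)->N->(3,4) | ant1:(0,1)->E->(0,2) | ant2:(1,4)->S->(2,4)
  grid max=2 at (2,4)
Step 3: ant0:(3,4)->N->(2,4) | ant1:(0,2)->E->(0,3) | ant2:(2,4)->S->(3,4)
  grid max=3 at (2,4)
Step 4: ant0:(2,4)->S->(3,4) | ant1:(0,3)->E->(0,4) | ant2:(3,4)->N->(2,4)
  grid max=4 at (2,4)
Step 5: ant0:(3,4)->N->(2,4) | ant1:(0,4)->S->(1,4) | ant2:(2,4)->S->(3,4)
  grid max=5 at (2,4)
Step 6: ant0:(2,4)->S->(3,4) | ant1:(1,4)->S->(2,4) | ant2:(3,4)->N->(2,4)
  grid max=8 at (2,4)

(3,4) (2,4) (2,4)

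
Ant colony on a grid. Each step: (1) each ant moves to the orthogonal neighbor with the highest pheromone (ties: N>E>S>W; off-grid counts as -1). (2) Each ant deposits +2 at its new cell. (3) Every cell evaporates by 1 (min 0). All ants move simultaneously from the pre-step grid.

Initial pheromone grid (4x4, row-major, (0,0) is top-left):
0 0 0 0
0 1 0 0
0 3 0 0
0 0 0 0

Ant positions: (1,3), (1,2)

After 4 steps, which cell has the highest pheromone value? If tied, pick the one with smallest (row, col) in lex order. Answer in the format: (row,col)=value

Answer: (2,1)=3

Derivation:
Step 1: ant0:(1,3)->N->(0,3) | ant1:(1,2)->W->(1,1)
  grid max=2 at (1,1)
Step 2: ant0:(0,3)->S->(1,3) | ant1:(1,1)->S->(2,1)
  grid max=3 at (2,1)
Step 3: ant0:(1,3)->N->(0,3) | ant1:(2,1)->N->(1,1)
  grid max=2 at (1,1)
Step 4: ant0:(0,3)->S->(1,3) | ant1:(1,1)->S->(2,1)
  grid max=3 at (2,1)
Final grid:
  0 0 0 0
  0 1 0 1
  0 3 0 0
  0 0 0 0
Max pheromone 3 at (2,1)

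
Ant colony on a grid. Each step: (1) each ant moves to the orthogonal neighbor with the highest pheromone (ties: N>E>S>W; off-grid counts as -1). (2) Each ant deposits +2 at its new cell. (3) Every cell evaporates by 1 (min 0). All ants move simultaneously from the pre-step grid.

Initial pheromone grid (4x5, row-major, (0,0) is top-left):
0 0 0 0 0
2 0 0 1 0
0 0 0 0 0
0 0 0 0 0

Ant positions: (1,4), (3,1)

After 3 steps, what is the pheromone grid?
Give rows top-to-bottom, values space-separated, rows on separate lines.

After step 1: ants at (1,3),(2,1)
  0 0 0 0 0
  1 0 0 2 0
  0 1 0 0 0
  0 0 0 0 0
After step 2: ants at (0,3),(1,1)
  0 0 0 1 0
  0 1 0 1 0
  0 0 0 0 0
  0 0 0 0 0
After step 3: ants at (1,3),(0,1)
  0 1 0 0 0
  0 0 0 2 0
  0 0 0 0 0
  0 0 0 0 0

0 1 0 0 0
0 0 0 2 0
0 0 0 0 0
0 0 0 0 0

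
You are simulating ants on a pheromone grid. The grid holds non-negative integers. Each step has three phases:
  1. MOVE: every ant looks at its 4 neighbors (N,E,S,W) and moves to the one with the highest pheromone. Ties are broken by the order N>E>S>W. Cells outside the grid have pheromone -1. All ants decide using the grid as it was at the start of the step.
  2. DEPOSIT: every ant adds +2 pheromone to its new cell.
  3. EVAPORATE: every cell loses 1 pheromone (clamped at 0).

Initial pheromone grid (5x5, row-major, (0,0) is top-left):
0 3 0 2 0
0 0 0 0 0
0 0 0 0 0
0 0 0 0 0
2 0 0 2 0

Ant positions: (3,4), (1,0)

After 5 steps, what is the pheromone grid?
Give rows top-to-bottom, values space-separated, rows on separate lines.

After step 1: ants at (2,4),(0,0)
  1 2 0 1 0
  0 0 0 0 0
  0 0 0 0 1
  0 0 0 0 0
  1 0 0 1 0
After step 2: ants at (1,4),(0,1)
  0 3 0 0 0
  0 0 0 0 1
  0 0 0 0 0
  0 0 0 0 0
  0 0 0 0 0
After step 3: ants at (0,4),(0,2)
  0 2 1 0 1
  0 0 0 0 0
  0 0 0 0 0
  0 0 0 0 0
  0 0 0 0 0
After step 4: ants at (1,4),(0,1)
  0 3 0 0 0
  0 0 0 0 1
  0 0 0 0 0
  0 0 0 0 0
  0 0 0 0 0
After step 5: ants at (0,4),(0,2)
  0 2 1 0 1
  0 0 0 0 0
  0 0 0 0 0
  0 0 0 0 0
  0 0 0 0 0

0 2 1 0 1
0 0 0 0 0
0 0 0 0 0
0 0 0 0 0
0 0 0 0 0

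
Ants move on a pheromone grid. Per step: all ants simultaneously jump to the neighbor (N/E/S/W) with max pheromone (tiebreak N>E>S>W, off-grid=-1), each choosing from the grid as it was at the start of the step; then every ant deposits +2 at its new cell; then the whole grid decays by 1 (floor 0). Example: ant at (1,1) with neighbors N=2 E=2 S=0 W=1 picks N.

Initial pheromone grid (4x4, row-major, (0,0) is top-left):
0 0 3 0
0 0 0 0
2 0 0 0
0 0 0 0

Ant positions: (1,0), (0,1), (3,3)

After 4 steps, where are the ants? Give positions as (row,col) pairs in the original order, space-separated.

Step 1: ant0:(1,0)->S->(2,0) | ant1:(0,1)->E->(0,2) | ant2:(3,3)->N->(2,3)
  grid max=4 at (0,2)
Step 2: ant0:(2,0)->N->(1,0) | ant1:(0,2)->E->(0,3) | ant2:(2,3)->N->(1,3)
  grid max=3 at (0,2)
Step 3: ant0:(1,0)->S->(2,0) | ant1:(0,3)->W->(0,2) | ant2:(1,3)->N->(0,3)
  grid max=4 at (0,2)
Step 4: ant0:(2,0)->N->(1,0) | ant1:(0,2)->E->(0,3) | ant2:(0,3)->W->(0,2)
  grid max=5 at (0,2)

(1,0) (0,3) (0,2)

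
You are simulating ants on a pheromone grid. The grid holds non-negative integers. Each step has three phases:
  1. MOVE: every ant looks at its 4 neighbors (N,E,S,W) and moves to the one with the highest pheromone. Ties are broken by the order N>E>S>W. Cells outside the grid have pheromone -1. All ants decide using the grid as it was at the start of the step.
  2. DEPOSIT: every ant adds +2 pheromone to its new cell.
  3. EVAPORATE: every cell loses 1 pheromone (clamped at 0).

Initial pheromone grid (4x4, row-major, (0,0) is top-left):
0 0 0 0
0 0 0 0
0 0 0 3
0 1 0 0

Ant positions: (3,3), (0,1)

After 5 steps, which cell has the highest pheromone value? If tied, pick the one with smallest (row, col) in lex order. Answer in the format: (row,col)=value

Answer: (2,3)=6

Derivation:
Step 1: ant0:(3,3)->N->(2,3) | ant1:(0,1)->E->(0,2)
  grid max=4 at (2,3)
Step 2: ant0:(2,3)->N->(1,3) | ant1:(0,2)->E->(0,3)
  grid max=3 at (2,3)
Step 3: ant0:(1,3)->S->(2,3) | ant1:(0,3)->S->(1,3)
  grid max=4 at (2,3)
Step 4: ant0:(2,3)->N->(1,3) | ant1:(1,3)->S->(2,3)
  grid max=5 at (2,3)
Step 5: ant0:(1,3)->S->(2,3) | ant1:(2,3)->N->(1,3)
  grid max=6 at (2,3)
Final grid:
  0 0 0 0
  0 0 0 4
  0 0 0 6
  0 0 0 0
Max pheromone 6 at (2,3)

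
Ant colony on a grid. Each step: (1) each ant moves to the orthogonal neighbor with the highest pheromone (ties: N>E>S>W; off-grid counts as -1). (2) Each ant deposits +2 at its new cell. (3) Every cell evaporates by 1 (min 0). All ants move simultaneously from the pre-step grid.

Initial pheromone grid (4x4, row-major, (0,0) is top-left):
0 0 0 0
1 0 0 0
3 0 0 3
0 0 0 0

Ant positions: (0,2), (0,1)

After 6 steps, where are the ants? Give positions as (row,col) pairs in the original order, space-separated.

Step 1: ant0:(0,2)->E->(0,3) | ant1:(0,1)->E->(0,2)
  grid max=2 at (2,0)
Step 2: ant0:(0,3)->W->(0,2) | ant1:(0,2)->E->(0,3)
  grid max=2 at (0,2)
Step 3: ant0:(0,2)->E->(0,3) | ant1:(0,3)->W->(0,2)
  grid max=3 at (0,2)
Step 4: ant0:(0,3)->W->(0,2) | ant1:(0,2)->E->(0,3)
  grid max=4 at (0,2)
Step 5: ant0:(0,2)->E->(0,3) | ant1:(0,3)->W->(0,2)
  grid max=5 at (0,2)
Step 6: ant0:(0,3)->W->(0,2) | ant1:(0,2)->E->(0,3)
  grid max=6 at (0,2)

(0,2) (0,3)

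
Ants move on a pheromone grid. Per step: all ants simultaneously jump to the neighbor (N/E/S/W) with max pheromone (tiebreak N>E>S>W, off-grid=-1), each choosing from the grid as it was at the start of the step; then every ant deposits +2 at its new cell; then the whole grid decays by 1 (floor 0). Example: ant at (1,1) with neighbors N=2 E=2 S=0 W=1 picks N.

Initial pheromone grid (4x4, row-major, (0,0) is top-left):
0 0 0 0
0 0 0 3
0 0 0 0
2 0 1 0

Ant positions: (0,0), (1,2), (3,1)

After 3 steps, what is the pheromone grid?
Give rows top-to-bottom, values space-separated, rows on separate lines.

After step 1: ants at (0,1),(1,3),(3,0)
  0 1 0 0
  0 0 0 4
  0 0 0 0
  3 0 0 0
After step 2: ants at (0,2),(0,3),(2,0)
  0 0 1 1
  0 0 0 3
  1 0 0 0
  2 0 0 0
After step 3: ants at (0,3),(1,3),(3,0)
  0 0 0 2
  0 0 0 4
  0 0 0 0
  3 0 0 0

0 0 0 2
0 0 0 4
0 0 0 0
3 0 0 0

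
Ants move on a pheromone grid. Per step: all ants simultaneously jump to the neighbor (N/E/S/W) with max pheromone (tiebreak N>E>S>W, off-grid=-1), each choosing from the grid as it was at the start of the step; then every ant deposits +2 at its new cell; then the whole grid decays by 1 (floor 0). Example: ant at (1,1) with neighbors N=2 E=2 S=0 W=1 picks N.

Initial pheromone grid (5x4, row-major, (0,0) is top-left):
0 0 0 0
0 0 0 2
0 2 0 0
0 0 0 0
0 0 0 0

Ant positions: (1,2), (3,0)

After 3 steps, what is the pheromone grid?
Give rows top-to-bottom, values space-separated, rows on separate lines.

After step 1: ants at (1,3),(2,0)
  0 0 0 0
  0 0 0 3
  1 1 0 0
  0 0 0 0
  0 0 0 0
After step 2: ants at (0,3),(2,1)
  0 0 0 1
  0 0 0 2
  0 2 0 0
  0 0 0 0
  0 0 0 0
After step 3: ants at (1,3),(1,1)
  0 0 0 0
  0 1 0 3
  0 1 0 0
  0 0 0 0
  0 0 0 0

0 0 0 0
0 1 0 3
0 1 0 0
0 0 0 0
0 0 0 0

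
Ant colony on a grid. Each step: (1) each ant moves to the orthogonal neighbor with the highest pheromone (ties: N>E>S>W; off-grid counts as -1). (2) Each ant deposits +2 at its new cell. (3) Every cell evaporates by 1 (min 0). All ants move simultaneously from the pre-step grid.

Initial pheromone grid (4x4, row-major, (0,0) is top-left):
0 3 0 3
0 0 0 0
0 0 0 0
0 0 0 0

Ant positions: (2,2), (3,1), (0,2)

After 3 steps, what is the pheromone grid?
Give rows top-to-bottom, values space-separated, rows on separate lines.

After step 1: ants at (1,2),(2,1),(0,3)
  0 2 0 4
  0 0 1 0
  0 1 0 0
  0 0 0 0
After step 2: ants at (0,2),(1,1),(1,3)
  0 1 1 3
  0 1 0 1
  0 0 0 0
  0 0 0 0
After step 3: ants at (0,3),(0,1),(0,3)
  0 2 0 6
  0 0 0 0
  0 0 0 0
  0 0 0 0

0 2 0 6
0 0 0 0
0 0 0 0
0 0 0 0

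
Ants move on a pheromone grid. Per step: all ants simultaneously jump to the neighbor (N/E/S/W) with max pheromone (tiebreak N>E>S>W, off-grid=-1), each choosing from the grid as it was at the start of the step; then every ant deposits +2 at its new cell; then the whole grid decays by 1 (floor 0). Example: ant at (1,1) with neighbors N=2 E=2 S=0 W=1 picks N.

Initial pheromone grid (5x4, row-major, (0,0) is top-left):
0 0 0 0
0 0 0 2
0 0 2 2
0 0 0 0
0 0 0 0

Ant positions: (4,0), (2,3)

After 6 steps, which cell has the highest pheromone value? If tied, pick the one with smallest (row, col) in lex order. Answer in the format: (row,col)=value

Answer: (1,3)=2

Derivation:
Step 1: ant0:(4,0)->N->(3,0) | ant1:(2,3)->N->(1,3)
  grid max=3 at (1,3)
Step 2: ant0:(3,0)->N->(2,0) | ant1:(1,3)->S->(2,3)
  grid max=2 at (1,3)
Step 3: ant0:(2,0)->N->(1,0) | ant1:(2,3)->N->(1,3)
  grid max=3 at (1,3)
Step 4: ant0:(1,0)->N->(0,0) | ant1:(1,3)->S->(2,3)
  grid max=2 at (1,3)
Step 5: ant0:(0,0)->E->(0,1) | ant1:(2,3)->N->(1,3)
  grid max=3 at (1,3)
Step 6: ant0:(0,1)->E->(0,2) | ant1:(1,3)->S->(2,3)
  grid max=2 at (1,3)
Final grid:
  0 0 1 0
  0 0 0 2
  0 0 0 2
  0 0 0 0
  0 0 0 0
Max pheromone 2 at (1,3)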